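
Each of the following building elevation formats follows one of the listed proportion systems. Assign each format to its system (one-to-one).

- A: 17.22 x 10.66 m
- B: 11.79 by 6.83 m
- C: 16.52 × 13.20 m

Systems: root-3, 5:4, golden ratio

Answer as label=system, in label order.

A=golden ratio, B=root-3, C=5:4

Ratios: A ≈ 1.615; B ≈ 1.726; C ≈ 1.252.
Targets: root-3 ≈ 1.732; 5:4 ≈ 1.250; golden ratio ≈ 1.618.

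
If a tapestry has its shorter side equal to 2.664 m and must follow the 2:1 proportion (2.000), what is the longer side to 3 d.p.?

5.328 m

2:1 = 2.00000.
Longer side = 2.664 × 2.00000 ≈ 5.32800 → 5.328 m.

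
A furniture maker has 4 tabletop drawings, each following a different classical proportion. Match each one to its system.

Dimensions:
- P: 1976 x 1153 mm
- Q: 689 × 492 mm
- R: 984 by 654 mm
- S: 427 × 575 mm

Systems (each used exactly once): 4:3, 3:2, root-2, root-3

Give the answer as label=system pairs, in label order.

P=root-3, Q=root-2, R=3:2, S=4:3

Ratios: P ≈ 1.714; Q ≈ 1.400; R ≈ 1.505; S ≈ 1.347.
Targets: 4:3 ≈ 1.333; 3:2 ≈ 1.500; root-2 ≈ 1.414; root-3 ≈ 1.732.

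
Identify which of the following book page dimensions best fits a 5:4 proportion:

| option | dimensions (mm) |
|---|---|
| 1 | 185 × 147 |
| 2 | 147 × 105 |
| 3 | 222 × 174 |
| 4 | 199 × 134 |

1

Target 5:4 ≈ 1.250.
1: 1.259 (Δ0.009)  2: 1.400 (Δ0.150)  3: 1.276 (Δ0.026)  4: 1.485 (Δ0.235)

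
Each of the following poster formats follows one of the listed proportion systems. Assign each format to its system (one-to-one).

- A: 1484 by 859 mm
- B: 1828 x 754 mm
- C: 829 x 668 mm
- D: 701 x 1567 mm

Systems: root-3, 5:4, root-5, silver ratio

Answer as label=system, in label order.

A = 1484/859 ≈ 1.728 → root-3 (1.732)
B = 1828/754 ≈ 2.424 → silver ratio (2.414)
C = 829/668 ≈ 1.241 → 5:4 (1.250)
D = 1567/701 ≈ 2.235 → root-5 (2.236)

A=root-3, B=silver ratio, C=5:4, D=root-5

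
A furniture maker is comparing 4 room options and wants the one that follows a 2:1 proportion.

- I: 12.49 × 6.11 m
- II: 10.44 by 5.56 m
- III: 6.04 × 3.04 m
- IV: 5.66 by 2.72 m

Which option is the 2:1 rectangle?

III

Ratios (long/short): I ≈ 2.044; II ≈ 1.878; III ≈ 1.987; IV ≈ 2.081.
2:1 ≈ 2.000; option III is nearest (Δ 0.013).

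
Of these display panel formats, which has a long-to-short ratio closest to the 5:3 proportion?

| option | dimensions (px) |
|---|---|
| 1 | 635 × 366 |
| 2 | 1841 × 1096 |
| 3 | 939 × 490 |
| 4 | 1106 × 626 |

2

Ratios (long/short): 1 ≈ 1.735; 2 ≈ 1.680; 3 ≈ 1.916; 4 ≈ 1.767.
5:3 ≈ 1.667; option 2 is nearest (Δ 0.013).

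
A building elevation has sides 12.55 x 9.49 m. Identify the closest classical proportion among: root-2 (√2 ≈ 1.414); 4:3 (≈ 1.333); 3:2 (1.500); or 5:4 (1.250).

Ratio = 12.55 / 9.49 ≈ 1.322.
Distances: root-2 1.414 (Δ 0.092); 4:3 1.333 (Δ 0.011); 3:2 1.500 (Δ 0.178); 5:4 1.250 (Δ 0.072).

4:3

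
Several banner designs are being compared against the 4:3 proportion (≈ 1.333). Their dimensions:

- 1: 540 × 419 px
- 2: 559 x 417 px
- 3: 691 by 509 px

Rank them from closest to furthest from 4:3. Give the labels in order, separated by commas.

2, 3, 1

Ratios: 1 = 540 / 419 ≈ 1.289; 2 = 559 / 417 ≈ 1.341; 3 = 691 / 509 ≈ 1.358.
|Δ from 1.333|: 1 0.044; 2 0.008; 3 0.025.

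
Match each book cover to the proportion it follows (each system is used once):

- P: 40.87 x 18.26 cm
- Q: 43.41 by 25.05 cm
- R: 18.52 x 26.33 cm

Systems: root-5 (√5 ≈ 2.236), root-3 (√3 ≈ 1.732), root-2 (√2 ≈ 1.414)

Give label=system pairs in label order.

P = 40.87/18.26 ≈ 2.238 → root-5 (2.236)
Q = 43.41/25.05 ≈ 1.733 → root-3 (1.732)
R = 26.33/18.52 ≈ 1.422 → root-2 (1.414)

P=root-5, Q=root-3, R=root-2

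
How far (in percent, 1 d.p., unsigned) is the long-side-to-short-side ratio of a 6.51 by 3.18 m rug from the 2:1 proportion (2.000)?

Ratio = 6.51 / 3.18 ≈ 2.0472.
Ideal 2:1 = 2.0000. |2.0472 − 2.0000| / 2.0000 ≈ 2.36% → 2.4%.

2.4%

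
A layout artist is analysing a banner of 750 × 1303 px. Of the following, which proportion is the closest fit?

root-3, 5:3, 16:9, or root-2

1303/750 ≈ 1.737. Nearest candidates are root-3 (1.732, off by 0.005) and 16:9 (1.778, off by 0.041).

root-3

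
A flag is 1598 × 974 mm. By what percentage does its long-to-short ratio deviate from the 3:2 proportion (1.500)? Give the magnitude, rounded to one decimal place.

9.4%

Ratio = 1598 / 974 ≈ 1.6407.
Ideal 3:2 = 1.5000. |1.6407 − 1.5000| / 1.5000 ≈ 9.38% → 9.4%.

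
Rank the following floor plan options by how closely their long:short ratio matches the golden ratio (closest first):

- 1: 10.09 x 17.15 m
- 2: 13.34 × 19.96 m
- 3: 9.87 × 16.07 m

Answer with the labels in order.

3, 1, 2

Ratios: 1 = 17.15 / 10.09 ≈ 1.700; 2 = 19.96 / 13.34 ≈ 1.496; 3 = 16.07 / 9.87 ≈ 1.628.
|Δ from 1.618|: 1 0.082; 2 0.122; 3 0.010.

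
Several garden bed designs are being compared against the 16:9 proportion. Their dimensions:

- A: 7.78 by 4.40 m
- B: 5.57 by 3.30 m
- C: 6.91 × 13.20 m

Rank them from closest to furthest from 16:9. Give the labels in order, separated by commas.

Ratios: A = 7.78 / 4.40 ≈ 1.768; B = 5.57 / 3.30 ≈ 1.688; C = 13.20 / 6.91 ≈ 1.910.
|Δ from 1.778|: A 0.010; B 0.090; C 0.132.

A, B, C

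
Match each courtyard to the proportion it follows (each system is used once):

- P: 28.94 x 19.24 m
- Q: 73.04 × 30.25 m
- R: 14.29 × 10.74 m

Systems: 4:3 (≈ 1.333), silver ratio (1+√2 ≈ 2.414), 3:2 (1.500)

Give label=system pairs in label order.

P=3:2, Q=silver ratio, R=4:3

P = 28.94/19.24 ≈ 1.504 → 3:2 (1.500)
Q = 73.04/30.25 ≈ 2.415 → silver ratio (2.414)
R = 14.29/10.74 ≈ 1.331 → 4:3 (1.333)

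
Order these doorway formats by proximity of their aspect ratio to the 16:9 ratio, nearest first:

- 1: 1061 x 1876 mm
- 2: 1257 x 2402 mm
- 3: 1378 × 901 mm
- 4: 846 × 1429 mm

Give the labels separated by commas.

Ratios: 1 = 1876 / 1061 ≈ 1.768; 2 = 2402 / 1257 ≈ 1.911; 3 = 1378 / 901 ≈ 1.529; 4 = 1429 / 846 ≈ 1.689.
|Δ from 1.778|: 1 0.010; 2 0.133; 3 0.249; 4 0.089.

1, 4, 2, 3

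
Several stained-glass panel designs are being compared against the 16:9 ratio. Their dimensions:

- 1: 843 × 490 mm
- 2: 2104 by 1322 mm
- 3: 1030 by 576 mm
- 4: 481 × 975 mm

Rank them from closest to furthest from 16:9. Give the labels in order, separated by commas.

3, 1, 2, 4

1: 843/490 ≈ 1.720 → |1.720 − 1.778| = 0.058
2: 2104/1322 ≈ 1.592 → |1.592 − 1.778| = 0.186
3: 1030/576 ≈ 1.788 → |1.788 − 1.778| = 0.010
4: 975/481 ≈ 2.027 → |2.027 − 1.778| = 0.249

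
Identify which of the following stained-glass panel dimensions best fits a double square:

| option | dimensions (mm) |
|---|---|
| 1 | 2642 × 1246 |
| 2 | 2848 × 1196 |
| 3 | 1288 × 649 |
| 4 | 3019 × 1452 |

3

Ratios (long/short): 1 ≈ 2.120; 2 ≈ 2.381; 3 ≈ 1.985; 4 ≈ 2.079.
2:1 ≈ 2.000; option 3 is nearest (Δ 0.015).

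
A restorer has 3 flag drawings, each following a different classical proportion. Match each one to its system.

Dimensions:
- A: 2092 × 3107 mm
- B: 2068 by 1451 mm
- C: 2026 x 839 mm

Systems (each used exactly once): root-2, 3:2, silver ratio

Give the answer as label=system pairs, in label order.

A = 3107/2092 ≈ 1.485 → 3:2 (1.500)
B = 2068/1451 ≈ 1.425 → root-2 (1.414)
C = 2026/839 ≈ 2.415 → silver ratio (2.414)

A=3:2, B=root-2, C=silver ratio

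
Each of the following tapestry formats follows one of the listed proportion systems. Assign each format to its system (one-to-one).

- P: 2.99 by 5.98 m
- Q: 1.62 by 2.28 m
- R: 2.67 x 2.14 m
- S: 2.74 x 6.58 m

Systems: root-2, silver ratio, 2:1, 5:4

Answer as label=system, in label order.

P=2:1, Q=root-2, R=5:4, S=silver ratio

P = 5.98/2.99 ≈ 2.000 → 2:1 (2.000)
Q = 2.28/1.62 ≈ 1.407 → root-2 (1.414)
R = 2.67/2.14 ≈ 1.248 → 5:4 (1.250)
S = 6.58/2.74 ≈ 2.401 → silver ratio (2.414)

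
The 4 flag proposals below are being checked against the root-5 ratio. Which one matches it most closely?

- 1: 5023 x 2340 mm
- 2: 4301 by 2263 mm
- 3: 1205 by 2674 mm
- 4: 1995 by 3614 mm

3

Target root-5 ≈ 2.236.
1: 2.147 (Δ0.089)  2: 1.901 (Δ0.335)  3: 2.219 (Δ0.017)  4: 1.812 (Δ0.424)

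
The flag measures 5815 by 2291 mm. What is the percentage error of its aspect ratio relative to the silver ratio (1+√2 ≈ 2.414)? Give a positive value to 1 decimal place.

Ratio = 5815 / 2291 ≈ 2.5382.
Ideal silver ratio ≈ 2.4142. |2.5382 − 2.4142| / 2.4142 ≈ 5.14% → 5.1%.

5.1%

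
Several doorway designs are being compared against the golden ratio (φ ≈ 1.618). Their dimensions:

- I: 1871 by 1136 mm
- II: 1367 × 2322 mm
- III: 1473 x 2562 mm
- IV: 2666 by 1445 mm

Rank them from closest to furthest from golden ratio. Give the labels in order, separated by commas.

I: 1871/1136 ≈ 1.647 → |1.647 − 1.618| = 0.029
II: 2322/1367 ≈ 1.699 → |1.699 − 1.618| = 0.081
III: 2562/1473 ≈ 1.739 → |1.739 − 1.618| = 0.121
IV: 2666/1445 ≈ 1.845 → |1.845 − 1.618| = 0.227

I, II, III, IV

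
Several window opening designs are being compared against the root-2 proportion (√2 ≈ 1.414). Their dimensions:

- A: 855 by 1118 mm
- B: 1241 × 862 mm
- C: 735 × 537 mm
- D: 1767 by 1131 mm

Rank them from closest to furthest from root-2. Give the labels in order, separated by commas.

B, C, A, D

A: 1118/855 ≈ 1.308 → |1.308 − 1.414| = 0.106
B: 1241/862 ≈ 1.440 → |1.440 − 1.414| = 0.026
C: 735/537 ≈ 1.369 → |1.369 − 1.414| = 0.045
D: 1767/1131 ≈ 1.562 → |1.562 − 1.414| = 0.148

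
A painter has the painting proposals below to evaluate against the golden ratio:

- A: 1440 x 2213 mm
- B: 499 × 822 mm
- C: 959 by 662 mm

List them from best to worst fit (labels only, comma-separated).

Ratios: A = 2213 / 1440 ≈ 1.537; B = 822 / 499 ≈ 1.647; C = 959 / 662 ≈ 1.449.
|Δ from 1.618|: A 0.081; B 0.029; C 0.169.

B, A, C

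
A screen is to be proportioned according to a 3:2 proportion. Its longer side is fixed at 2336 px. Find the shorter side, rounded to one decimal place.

1557.3 px

3:2 = 1.50000.
Shorter side = 2336 ÷ 1.50000 ≈ 1557.333 → 1557.3 px.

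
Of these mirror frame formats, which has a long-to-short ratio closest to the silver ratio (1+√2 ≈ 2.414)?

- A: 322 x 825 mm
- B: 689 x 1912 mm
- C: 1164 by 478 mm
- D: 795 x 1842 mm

Target silver ratio ≈ 2.414.
A: 2.562 (Δ0.148)  B: 2.775 (Δ0.361)  C: 2.435 (Δ0.021)  D: 2.317 (Δ0.097)

C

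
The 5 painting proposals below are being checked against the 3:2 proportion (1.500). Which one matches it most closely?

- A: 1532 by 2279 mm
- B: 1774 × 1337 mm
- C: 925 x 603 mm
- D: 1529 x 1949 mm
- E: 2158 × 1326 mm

A

Target 3:2 ≈ 1.500.
A: 1.488 (Δ0.012)  B: 1.327 (Δ0.173)  C: 1.534 (Δ0.034)  D: 1.275 (Δ0.225)  E: 1.627 (Δ0.127)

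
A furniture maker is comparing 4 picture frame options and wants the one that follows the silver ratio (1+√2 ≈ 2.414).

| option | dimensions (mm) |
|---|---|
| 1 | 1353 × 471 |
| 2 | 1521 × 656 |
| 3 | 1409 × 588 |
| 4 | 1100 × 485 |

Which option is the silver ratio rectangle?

Ratios (long/short): 1 ≈ 2.873; 2 ≈ 2.319; 3 ≈ 2.396; 4 ≈ 2.268.
silver ratio ≈ 2.414; option 3 is nearest (Δ 0.018).

3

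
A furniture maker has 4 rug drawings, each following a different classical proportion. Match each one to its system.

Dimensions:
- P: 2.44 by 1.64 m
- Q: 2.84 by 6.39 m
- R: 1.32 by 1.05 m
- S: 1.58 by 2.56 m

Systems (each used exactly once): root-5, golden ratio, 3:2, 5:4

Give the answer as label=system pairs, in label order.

P=3:2, Q=root-5, R=5:4, S=golden ratio

Ratios: P ≈ 1.488; Q ≈ 2.250; R ≈ 1.257; S ≈ 1.620.
Targets: root-5 ≈ 2.236; golden ratio ≈ 1.618; 3:2 ≈ 1.500; 5:4 ≈ 1.250.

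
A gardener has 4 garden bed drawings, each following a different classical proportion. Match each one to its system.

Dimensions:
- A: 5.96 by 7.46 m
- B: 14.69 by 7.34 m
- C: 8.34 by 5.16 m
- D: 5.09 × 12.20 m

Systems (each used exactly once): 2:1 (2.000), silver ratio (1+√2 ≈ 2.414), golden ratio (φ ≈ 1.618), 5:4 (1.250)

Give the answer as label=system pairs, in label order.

A=5:4, B=2:1, C=golden ratio, D=silver ratio

A = 7.46/5.96 ≈ 1.252 → 5:4 (1.250)
B = 14.69/7.34 ≈ 2.001 → 2:1 (2.000)
C = 8.34/5.16 ≈ 1.616 → golden ratio (1.618)
D = 12.20/5.09 ≈ 2.397 → silver ratio (2.414)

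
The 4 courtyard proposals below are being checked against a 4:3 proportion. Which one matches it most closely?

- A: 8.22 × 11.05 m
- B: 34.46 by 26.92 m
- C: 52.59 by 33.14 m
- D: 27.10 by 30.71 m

Ratios (long/short): A ≈ 1.344; B ≈ 1.280; C ≈ 1.587; D ≈ 1.133.
4:3 ≈ 1.333; option A is nearest (Δ 0.011).

A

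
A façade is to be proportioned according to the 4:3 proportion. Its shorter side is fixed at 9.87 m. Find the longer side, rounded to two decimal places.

13.16 m

4:3 ≈ 1.33333.
Longer side = 9.87 × 1.33333 ≈ 13.1600 → 13.16 m.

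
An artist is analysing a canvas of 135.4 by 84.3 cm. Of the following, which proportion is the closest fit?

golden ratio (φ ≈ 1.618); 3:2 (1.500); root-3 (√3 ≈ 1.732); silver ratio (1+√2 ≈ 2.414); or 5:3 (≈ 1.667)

Ratio = 135.4 / 84.3 ≈ 1.606.
Distances: golden ratio 1.618 (Δ 0.012); 3:2 1.500 (Δ 0.106); root-3 1.732 (Δ 0.126); silver ratio 2.414 (Δ 0.808); 5:3 1.667 (Δ 0.061).

golden ratio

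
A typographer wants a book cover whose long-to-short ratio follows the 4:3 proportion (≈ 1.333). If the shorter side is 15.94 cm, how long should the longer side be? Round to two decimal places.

4:3 ≈ 1.33333.
Longer side = 15.94 × 1.33333 ≈ 21.2533 → 21.25 cm.

21.25 cm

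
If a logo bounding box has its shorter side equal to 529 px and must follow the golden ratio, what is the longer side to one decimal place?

golden ratio ≈ 1.61803.
Longer side = 529 × 1.61803 ≈ 855.938 → 855.9 px.

855.9 px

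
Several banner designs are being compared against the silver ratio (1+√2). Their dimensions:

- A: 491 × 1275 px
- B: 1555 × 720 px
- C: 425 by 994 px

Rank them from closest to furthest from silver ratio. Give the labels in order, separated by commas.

Ratios: A = 1275 / 491 ≈ 2.597; B = 1555 / 720 ≈ 2.160; C = 994 / 425 ≈ 2.339.
|Δ from 2.414|: A 0.183; B 0.254; C 0.075.

C, A, B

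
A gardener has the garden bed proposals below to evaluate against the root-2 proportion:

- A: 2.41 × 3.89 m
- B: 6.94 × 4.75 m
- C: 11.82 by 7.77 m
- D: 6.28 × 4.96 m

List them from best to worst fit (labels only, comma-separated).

Ratios: A = 3.89 / 2.41 ≈ 1.614; B = 6.94 / 4.75 ≈ 1.461; C = 11.82 / 7.77 ≈ 1.521; D = 6.28 / 4.96 ≈ 1.266.
|Δ from 1.414|: A 0.200; B 0.047; C 0.107; D 0.148.

B, C, D, A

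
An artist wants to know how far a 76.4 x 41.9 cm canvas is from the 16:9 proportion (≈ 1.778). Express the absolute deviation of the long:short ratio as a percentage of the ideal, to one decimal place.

2.6%

Ratio = 76.4 / 41.9 ≈ 1.8234.
Ideal 16:9 ≈ 1.7778. |1.8234 − 1.7778| / 1.7778 ≈ 2.56% → 2.6%.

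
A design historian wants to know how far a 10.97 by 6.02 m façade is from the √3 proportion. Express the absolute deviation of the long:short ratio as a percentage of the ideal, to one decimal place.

Ratio = 10.97 / 6.02 ≈ 1.8223.
Ideal root-3 ≈ 1.7321. |1.8223 − 1.7321| / 1.7321 ≈ 5.21% → 5.2%.

5.2%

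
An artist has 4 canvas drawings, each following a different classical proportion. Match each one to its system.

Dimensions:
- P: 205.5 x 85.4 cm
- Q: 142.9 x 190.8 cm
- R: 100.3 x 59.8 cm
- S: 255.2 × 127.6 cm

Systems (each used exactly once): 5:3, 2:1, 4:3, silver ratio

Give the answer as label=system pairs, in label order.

P=silver ratio, Q=4:3, R=5:3, S=2:1

Ratios: P ≈ 2.406; Q ≈ 1.335; R ≈ 1.677; S ≈ 2.000.
Targets: 5:3 ≈ 1.667; 2:1 ≈ 2.000; 4:3 ≈ 1.333; silver ratio ≈ 2.414.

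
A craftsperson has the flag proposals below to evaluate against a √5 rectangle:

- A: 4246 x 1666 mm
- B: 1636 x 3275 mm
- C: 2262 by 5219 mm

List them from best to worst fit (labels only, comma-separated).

C, B, A

Ratios: A = 4246 / 1666 ≈ 2.549; B = 3275 / 1636 ≈ 2.002; C = 5219 / 2262 ≈ 2.307.
|Δ from 2.236|: A 0.313; B 0.234; C 0.071.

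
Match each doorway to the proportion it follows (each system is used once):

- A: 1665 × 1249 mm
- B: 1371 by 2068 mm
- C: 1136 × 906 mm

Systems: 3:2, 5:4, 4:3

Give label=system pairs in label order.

Ratios: A ≈ 1.333; B ≈ 1.508; C ≈ 1.254.
Targets: 3:2 ≈ 1.500; 5:4 ≈ 1.250; 4:3 ≈ 1.333.

A=4:3, B=3:2, C=5:4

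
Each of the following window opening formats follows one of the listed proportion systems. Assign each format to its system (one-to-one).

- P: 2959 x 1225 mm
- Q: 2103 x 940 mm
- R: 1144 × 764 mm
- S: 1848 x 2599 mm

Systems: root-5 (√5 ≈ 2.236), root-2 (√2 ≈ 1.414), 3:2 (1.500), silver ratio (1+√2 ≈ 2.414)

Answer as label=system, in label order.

P = 2959/1225 ≈ 2.416 → silver ratio (2.414)
Q = 2103/940 ≈ 2.237 → root-5 (2.236)
R = 1144/764 ≈ 1.497 → 3:2 (1.500)
S = 2599/1848 ≈ 1.406 → root-2 (1.414)

P=silver ratio, Q=root-5, R=3:2, S=root-2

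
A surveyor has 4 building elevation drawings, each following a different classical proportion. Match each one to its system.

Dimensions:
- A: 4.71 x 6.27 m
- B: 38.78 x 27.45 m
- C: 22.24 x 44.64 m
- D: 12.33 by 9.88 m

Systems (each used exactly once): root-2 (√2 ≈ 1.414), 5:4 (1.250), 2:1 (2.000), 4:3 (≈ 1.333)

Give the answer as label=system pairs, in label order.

A = 6.27/4.71 ≈ 1.331 → 4:3 (1.333)
B = 38.78/27.45 ≈ 1.413 → root-2 (1.414)
C = 44.64/22.24 ≈ 2.007 → 2:1 (2.000)
D = 12.33/9.88 ≈ 1.248 → 5:4 (1.250)

A=4:3, B=root-2, C=2:1, D=5:4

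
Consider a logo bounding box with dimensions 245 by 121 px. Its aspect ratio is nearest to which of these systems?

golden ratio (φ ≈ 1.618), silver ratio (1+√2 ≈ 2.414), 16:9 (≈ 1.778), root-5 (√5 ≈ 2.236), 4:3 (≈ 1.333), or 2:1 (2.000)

2:1

Ratio = 245 / 121 ≈ 2.025.
Distances: golden ratio 1.618 (Δ 0.407); silver ratio 2.414 (Δ 0.389); 16:9 1.778 (Δ 0.247); root-5 2.236 (Δ 0.211); 4:3 1.333 (Δ 0.692); 2:1 2.000 (Δ 0.025).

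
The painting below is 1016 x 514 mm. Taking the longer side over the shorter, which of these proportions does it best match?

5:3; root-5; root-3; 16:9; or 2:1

2:1

1016/514 ≈ 1.977. Nearest candidates are 2:1 (2.000, off by 0.023) and 16:9 (1.778, off by 0.199).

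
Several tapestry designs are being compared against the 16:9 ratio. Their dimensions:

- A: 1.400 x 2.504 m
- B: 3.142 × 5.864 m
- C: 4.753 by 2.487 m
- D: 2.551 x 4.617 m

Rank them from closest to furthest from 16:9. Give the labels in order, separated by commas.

A, D, B, C

A: 2.504/1.400 ≈ 1.789 → |1.789 − 1.778| = 0.011
B: 5.864/3.142 ≈ 1.866 → |1.866 − 1.778| = 0.088
C: 4.753/2.487 ≈ 1.911 → |1.911 − 1.778| = 0.133
D: 4.617/2.551 ≈ 1.810 → |1.810 − 1.778| = 0.032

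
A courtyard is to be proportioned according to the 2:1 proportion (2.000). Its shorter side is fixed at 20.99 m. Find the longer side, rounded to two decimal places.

41.98 m

2:1 = 2.00000.
Longer side = 20.99 × 2.00000 ≈ 41.9800 → 41.98 m.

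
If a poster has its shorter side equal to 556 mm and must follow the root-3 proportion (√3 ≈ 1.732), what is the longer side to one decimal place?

root-3 ≈ 1.73205.
Longer side = 556 × 1.73205 ≈ 963.020 → 963.0 mm.

963.0 mm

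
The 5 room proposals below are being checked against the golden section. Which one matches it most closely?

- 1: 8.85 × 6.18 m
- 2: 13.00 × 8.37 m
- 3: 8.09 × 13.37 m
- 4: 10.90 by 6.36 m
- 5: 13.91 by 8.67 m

Ratios (long/short): 1 ≈ 1.432; 2 ≈ 1.553; 3 ≈ 1.653; 4 ≈ 1.714; 5 ≈ 1.604.
golden ratio ≈ 1.618; option 5 is nearest (Δ 0.014).

5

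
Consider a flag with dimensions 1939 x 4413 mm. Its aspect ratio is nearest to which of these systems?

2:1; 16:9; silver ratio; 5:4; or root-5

Ratio = 4413 / 1939 ≈ 2.276.
Distances: 2:1 2.000 (Δ 0.276); 16:9 1.778 (Δ 0.498); silver ratio 2.414 (Δ 0.138); 5:4 1.250 (Δ 1.026); root-5 2.236 (Δ 0.040).

root-5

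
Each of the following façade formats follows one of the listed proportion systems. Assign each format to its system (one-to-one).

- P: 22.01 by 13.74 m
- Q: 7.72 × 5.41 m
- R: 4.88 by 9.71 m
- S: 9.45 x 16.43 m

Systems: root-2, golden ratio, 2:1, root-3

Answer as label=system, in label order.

P=golden ratio, Q=root-2, R=2:1, S=root-3

Ratios: P ≈ 1.602; Q ≈ 1.427; R ≈ 1.990; S ≈ 1.739.
Targets: root-2 ≈ 1.414; golden ratio ≈ 1.618; 2:1 ≈ 2.000; root-3 ≈ 1.732.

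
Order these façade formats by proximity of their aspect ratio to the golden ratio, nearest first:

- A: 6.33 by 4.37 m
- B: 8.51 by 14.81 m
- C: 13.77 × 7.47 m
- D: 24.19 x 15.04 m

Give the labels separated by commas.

A: 6.33/4.37 ≈ 1.449 → |1.449 − 1.618| = 0.169
B: 14.81/8.51 ≈ 1.740 → |1.740 − 1.618| = 0.122
C: 13.77/7.47 ≈ 1.843 → |1.843 − 1.618| = 0.225
D: 24.19/15.04 ≈ 1.608 → |1.608 − 1.618| = 0.010

D, B, A, C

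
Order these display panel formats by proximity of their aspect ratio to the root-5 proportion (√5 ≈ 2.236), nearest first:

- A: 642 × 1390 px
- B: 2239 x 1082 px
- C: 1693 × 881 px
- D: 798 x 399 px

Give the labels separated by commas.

A: 1390/642 ≈ 2.165 → |2.165 − 2.236| = 0.071
B: 2239/1082 ≈ 2.069 → |2.069 − 2.236| = 0.167
C: 1693/881 ≈ 1.922 → |1.922 − 2.236| = 0.314
D: 798/399 ≈ 2.000 → |2.000 − 2.236| = 0.236

A, B, D, C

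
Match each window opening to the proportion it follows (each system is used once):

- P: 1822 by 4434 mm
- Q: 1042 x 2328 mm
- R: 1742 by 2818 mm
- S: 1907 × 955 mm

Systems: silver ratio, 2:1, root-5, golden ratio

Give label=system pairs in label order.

P=silver ratio, Q=root-5, R=golden ratio, S=2:1

Ratios: P ≈ 2.434; Q ≈ 2.234; R ≈ 1.618; S ≈ 1.997.
Targets: silver ratio ≈ 2.414; 2:1 ≈ 2.000; root-5 ≈ 2.236; golden ratio ≈ 1.618.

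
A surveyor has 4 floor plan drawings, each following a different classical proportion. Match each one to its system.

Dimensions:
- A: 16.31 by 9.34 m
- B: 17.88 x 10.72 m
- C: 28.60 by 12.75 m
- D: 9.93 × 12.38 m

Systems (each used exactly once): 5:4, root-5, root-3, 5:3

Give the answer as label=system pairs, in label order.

A = 16.31/9.34 ≈ 1.746 → root-3 (1.732)
B = 17.88/10.72 ≈ 1.668 → 5:3 (1.667)
C = 28.60/12.75 ≈ 2.243 → root-5 (2.236)
D = 12.38/9.93 ≈ 1.247 → 5:4 (1.250)

A=root-3, B=5:3, C=root-5, D=5:4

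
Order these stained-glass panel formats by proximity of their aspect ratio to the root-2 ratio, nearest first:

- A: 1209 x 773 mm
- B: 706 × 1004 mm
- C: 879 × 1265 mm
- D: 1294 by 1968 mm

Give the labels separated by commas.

B, C, D, A

A: 1209/773 ≈ 1.564 → |1.564 − 1.414| = 0.150
B: 1004/706 ≈ 1.422 → |1.422 − 1.414| = 0.008
C: 1265/879 ≈ 1.439 → |1.439 − 1.414| = 0.025
D: 1968/1294 ≈ 1.521 → |1.521 − 1.414| = 0.107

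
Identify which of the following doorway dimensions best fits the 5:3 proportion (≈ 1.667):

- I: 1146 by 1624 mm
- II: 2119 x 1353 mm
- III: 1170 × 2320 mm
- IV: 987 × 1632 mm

IV

Ratios (long/short): I ≈ 1.417; II ≈ 1.566; III ≈ 1.983; IV ≈ 1.653.
5:3 ≈ 1.667; option IV is nearest (Δ 0.014).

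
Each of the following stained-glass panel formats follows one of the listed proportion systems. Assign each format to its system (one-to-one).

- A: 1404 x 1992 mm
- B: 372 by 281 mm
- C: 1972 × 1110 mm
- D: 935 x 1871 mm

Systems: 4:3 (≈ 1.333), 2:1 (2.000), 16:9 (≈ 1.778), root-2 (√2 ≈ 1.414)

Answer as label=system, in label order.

A=root-2, B=4:3, C=16:9, D=2:1

Ratios: A ≈ 1.419; B ≈ 1.324; C ≈ 1.777; D ≈ 2.001.
Targets: 4:3 ≈ 1.333; 2:1 ≈ 2.000; 16:9 ≈ 1.778; root-2 ≈ 1.414.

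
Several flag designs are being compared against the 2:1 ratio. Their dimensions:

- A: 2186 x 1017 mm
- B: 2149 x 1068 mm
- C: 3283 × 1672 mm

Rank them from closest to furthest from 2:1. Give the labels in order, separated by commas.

B, C, A

Ratios: A = 2186 / 1017 ≈ 2.149; B = 2149 / 1068 ≈ 2.012; C = 3283 / 1672 ≈ 1.964.
|Δ from 2.000|: A 0.149; B 0.012; C 0.036.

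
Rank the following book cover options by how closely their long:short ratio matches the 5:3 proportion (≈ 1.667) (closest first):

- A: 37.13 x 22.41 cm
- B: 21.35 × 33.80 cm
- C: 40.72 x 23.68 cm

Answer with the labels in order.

A: 37.13/22.41 ≈ 1.657 → |1.657 − 1.667| = 0.010
B: 33.80/21.35 ≈ 1.583 → |1.583 − 1.667| = 0.084
C: 40.72/23.68 ≈ 1.720 → |1.720 − 1.667| = 0.053

A, C, B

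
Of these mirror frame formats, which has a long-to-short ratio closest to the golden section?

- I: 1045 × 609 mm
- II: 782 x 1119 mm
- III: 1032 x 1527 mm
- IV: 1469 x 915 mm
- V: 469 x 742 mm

IV

Target golden ratio ≈ 1.618.
I: 1.716 (Δ0.098)  II: 1.431 (Δ0.187)  III: 1.480 (Δ0.138)  IV: 1.605 (Δ0.013)  V: 1.582 (Δ0.036)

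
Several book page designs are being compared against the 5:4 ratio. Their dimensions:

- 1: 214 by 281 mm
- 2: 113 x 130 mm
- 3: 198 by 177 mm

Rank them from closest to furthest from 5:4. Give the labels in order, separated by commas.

1: 281/214 ≈ 1.313 → |1.313 − 1.250| = 0.063
2: 130/113 ≈ 1.150 → |1.150 − 1.250| = 0.100
3: 198/177 ≈ 1.119 → |1.119 − 1.250| = 0.131

1, 2, 3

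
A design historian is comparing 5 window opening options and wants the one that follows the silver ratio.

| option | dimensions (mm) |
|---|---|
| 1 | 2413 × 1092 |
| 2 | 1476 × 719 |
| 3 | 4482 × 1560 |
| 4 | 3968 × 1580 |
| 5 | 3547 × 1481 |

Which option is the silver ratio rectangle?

Ratios (long/short): 1 ≈ 2.210; 2 ≈ 2.053; 3 ≈ 2.873; 4 ≈ 2.511; 5 ≈ 2.395.
silver ratio ≈ 2.414; option 5 is nearest (Δ 0.019).

5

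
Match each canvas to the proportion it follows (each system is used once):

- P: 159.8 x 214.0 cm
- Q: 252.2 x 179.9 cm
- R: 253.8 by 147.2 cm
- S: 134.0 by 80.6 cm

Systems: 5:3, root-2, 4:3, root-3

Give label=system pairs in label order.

Ratios: P ≈ 1.339; Q ≈ 1.402; R ≈ 1.724; S ≈ 1.663.
Targets: 5:3 ≈ 1.667; root-2 ≈ 1.414; 4:3 ≈ 1.333; root-3 ≈ 1.732.

P=4:3, Q=root-2, R=root-3, S=5:3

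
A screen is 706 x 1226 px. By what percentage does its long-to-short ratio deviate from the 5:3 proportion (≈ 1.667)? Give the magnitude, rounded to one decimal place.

4.2%

Ratio = 1226 / 706 ≈ 1.7365.
Ideal 5:3 ≈ 1.6667. |1.7365 − 1.6667| / 1.6667 ≈ 4.19% → 4.2%.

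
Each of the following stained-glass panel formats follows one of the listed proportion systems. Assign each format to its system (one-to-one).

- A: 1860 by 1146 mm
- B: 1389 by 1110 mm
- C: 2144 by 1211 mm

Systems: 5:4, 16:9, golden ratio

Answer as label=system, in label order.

A = 1860/1146 ≈ 1.623 → golden ratio (1.618)
B = 1389/1110 ≈ 1.251 → 5:4 (1.250)
C = 2144/1211 ≈ 1.770 → 16:9 (1.778)

A=golden ratio, B=5:4, C=16:9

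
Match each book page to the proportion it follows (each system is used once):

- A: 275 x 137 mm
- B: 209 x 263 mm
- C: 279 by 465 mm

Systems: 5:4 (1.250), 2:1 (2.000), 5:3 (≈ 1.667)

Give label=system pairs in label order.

A = 275/137 ≈ 2.007 → 2:1 (2.000)
B = 263/209 ≈ 1.258 → 5:4 (1.250)
C = 465/279 ≈ 1.667 → 5:3 (1.667)

A=2:1, B=5:4, C=5:3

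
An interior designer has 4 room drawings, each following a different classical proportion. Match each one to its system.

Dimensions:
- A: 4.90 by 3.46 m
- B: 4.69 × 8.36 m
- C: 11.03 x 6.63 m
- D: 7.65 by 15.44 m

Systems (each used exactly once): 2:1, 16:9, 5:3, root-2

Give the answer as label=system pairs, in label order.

A=root-2, B=16:9, C=5:3, D=2:1

Ratios: A ≈ 1.416; B ≈ 1.783; C ≈ 1.664; D ≈ 2.018.
Targets: 2:1 ≈ 2.000; 16:9 ≈ 1.778; 5:3 ≈ 1.667; root-2 ≈ 1.414.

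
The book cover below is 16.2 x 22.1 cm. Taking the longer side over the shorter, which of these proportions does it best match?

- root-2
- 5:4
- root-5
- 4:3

22.1/16.2 ≈ 1.364. Nearest candidates are 4:3 (1.333, off by 0.031) and root-2 (1.414, off by 0.050).

4:3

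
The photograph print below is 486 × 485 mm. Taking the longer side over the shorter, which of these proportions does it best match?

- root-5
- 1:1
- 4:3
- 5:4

486/485 ≈ 1.002. Nearest candidates are 1:1 (1.000, off by 0.002) and 5:4 (1.250, off by 0.248).

1:1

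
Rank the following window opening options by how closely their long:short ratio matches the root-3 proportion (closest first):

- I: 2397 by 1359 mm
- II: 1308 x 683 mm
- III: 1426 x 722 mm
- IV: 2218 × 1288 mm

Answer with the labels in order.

I: 2397/1359 ≈ 1.764 → |1.764 − 1.732| = 0.032
II: 1308/683 ≈ 1.915 → |1.915 − 1.732| = 0.183
III: 1426/722 ≈ 1.975 → |1.975 − 1.732| = 0.243
IV: 2218/1288 ≈ 1.722 → |1.722 − 1.732| = 0.010

IV, I, II, III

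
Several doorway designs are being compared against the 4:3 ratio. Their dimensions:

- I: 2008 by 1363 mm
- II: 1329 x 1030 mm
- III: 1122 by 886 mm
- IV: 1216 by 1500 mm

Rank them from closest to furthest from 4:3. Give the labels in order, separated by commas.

Ratios: I = 2008 / 1363 ≈ 1.473; II = 1329 / 1030 ≈ 1.290; III = 1122 / 886 ≈ 1.266; IV = 1500 / 1216 ≈ 1.234.
|Δ from 1.333|: I 0.140; II 0.043; III 0.067; IV 0.099.

II, III, IV, I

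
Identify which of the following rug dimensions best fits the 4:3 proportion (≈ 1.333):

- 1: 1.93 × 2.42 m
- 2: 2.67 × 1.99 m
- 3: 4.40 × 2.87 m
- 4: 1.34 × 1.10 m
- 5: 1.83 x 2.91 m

2

Target 4:3 ≈ 1.333.
1: 1.254 (Δ0.079)  2: 1.342 (Δ0.009)  3: 1.533 (Δ0.200)  4: 1.218 (Δ0.115)  5: 1.590 (Δ0.257)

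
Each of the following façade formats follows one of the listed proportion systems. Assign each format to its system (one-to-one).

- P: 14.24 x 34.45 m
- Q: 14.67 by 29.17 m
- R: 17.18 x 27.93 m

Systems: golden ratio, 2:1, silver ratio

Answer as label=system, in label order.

P = 34.45/14.24 ≈ 2.419 → silver ratio (2.414)
Q = 29.17/14.67 ≈ 1.988 → 2:1 (2.000)
R = 27.93/17.18 ≈ 1.626 → golden ratio (1.618)

P=silver ratio, Q=2:1, R=golden ratio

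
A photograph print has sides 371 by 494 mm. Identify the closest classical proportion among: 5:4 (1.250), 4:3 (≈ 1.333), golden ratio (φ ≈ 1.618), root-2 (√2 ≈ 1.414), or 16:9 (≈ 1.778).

494/371 ≈ 1.332. Nearest candidates are 4:3 (1.333, off by 0.001) and 5:4 (1.250, off by 0.082).

4:3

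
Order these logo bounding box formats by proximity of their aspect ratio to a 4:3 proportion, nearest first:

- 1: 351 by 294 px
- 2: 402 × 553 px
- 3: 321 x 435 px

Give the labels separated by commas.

3, 2, 1

1: 351/294 ≈ 1.194 → |1.194 − 1.333| = 0.139
2: 553/402 ≈ 1.376 → |1.376 − 1.333| = 0.043
3: 435/321 ≈ 1.355 → |1.355 − 1.333| = 0.022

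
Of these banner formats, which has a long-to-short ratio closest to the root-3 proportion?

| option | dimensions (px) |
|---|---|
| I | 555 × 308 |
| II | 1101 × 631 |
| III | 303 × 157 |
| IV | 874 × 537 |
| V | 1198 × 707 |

Target root-3 ≈ 1.732.
I: 1.802 (Δ0.070)  II: 1.745 (Δ0.013)  III: 1.930 (Δ0.198)  IV: 1.628 (Δ0.104)  V: 1.694 (Δ0.038)

II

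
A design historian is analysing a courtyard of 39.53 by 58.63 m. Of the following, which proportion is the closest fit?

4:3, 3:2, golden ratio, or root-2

3:2

Ratio = 58.63 / 39.53 ≈ 1.483.
Distances: 4:3 1.333 (Δ 0.150); 3:2 1.500 (Δ 0.017); golden ratio 1.618 (Δ 0.135); root-2 1.414 (Δ 0.069).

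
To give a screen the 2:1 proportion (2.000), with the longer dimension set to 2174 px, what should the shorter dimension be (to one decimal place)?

2:1 = 2.00000.
Shorter side = 2174 ÷ 2.00000 ≈ 1087.000 → 1087.0 px.

1087.0 px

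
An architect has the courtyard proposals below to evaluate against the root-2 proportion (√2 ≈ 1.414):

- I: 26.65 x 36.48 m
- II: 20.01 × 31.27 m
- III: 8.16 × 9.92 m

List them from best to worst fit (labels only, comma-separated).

Ratios: I = 36.48 / 26.65 ≈ 1.369; II = 31.27 / 20.01 ≈ 1.563; III = 9.92 / 8.16 ≈ 1.216.
|Δ from 1.414|: I 0.045; II 0.149; III 0.198.

I, II, III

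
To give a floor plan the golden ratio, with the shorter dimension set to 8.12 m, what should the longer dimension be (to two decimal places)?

13.14 m

golden ratio ≈ 1.61803.
Longer side = 8.12 × 1.61803 ≈ 13.1384 → 13.14 m.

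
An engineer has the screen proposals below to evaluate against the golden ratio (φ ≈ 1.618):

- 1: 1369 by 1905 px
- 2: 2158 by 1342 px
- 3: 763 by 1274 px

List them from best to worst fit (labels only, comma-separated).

Ratios: 1 = 1905 / 1369 ≈ 1.392; 2 = 2158 / 1342 ≈ 1.608; 3 = 1274 / 763 ≈ 1.670.
|Δ from 1.618|: 1 0.226; 2 0.010; 3 0.052.

2, 3, 1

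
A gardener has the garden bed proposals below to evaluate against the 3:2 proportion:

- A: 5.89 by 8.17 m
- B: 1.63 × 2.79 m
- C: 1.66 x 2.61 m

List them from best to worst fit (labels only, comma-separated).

Ratios: A = 8.17 / 5.89 ≈ 1.387; B = 2.79 / 1.63 ≈ 1.712; C = 2.61 / 1.66 ≈ 1.572.
|Δ from 1.500|: A 0.113; B 0.212; C 0.072.

C, A, B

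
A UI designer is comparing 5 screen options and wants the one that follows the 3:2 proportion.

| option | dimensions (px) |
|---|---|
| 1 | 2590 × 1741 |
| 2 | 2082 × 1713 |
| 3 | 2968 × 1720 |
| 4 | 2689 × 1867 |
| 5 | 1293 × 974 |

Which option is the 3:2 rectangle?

1

Target 3:2 ≈ 1.500.
1: 1.488 (Δ0.012)  2: 1.215 (Δ0.285)  3: 1.726 (Δ0.226)  4: 1.440 (Δ0.060)  5: 1.328 (Δ0.172)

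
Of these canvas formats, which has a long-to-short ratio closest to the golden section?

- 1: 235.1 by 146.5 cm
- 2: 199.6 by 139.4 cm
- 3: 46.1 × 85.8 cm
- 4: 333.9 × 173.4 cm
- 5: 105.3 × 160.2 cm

1

Ratios (long/short): 1 ≈ 1.605; 2 ≈ 1.432; 3 ≈ 1.861; 4 ≈ 1.926; 5 ≈ 1.521.
golden ratio ≈ 1.618; option 1 is nearest (Δ 0.013).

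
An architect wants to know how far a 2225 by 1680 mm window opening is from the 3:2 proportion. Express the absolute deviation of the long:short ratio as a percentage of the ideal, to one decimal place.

Ratio = 2225 / 1680 ≈ 1.3244.
Ideal 3:2 = 1.5000. |1.3244 − 1.5000| / 1.5000 ≈ 11.71% → 11.7%.

11.7%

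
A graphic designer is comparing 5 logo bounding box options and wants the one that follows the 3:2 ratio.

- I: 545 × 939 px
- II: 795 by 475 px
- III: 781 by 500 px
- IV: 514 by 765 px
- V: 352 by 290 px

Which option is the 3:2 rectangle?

IV

Ratios (long/short): I ≈ 1.723; II ≈ 1.674; III ≈ 1.562; IV ≈ 1.488; V ≈ 1.214.
3:2 ≈ 1.500; option IV is nearest (Δ 0.012).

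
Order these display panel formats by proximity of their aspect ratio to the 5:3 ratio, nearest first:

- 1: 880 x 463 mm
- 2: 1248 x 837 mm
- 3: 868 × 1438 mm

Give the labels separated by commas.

3, 2, 1

1: 880/463 ≈ 1.901 → |1.901 − 1.667| = 0.234
2: 1248/837 ≈ 1.491 → |1.491 − 1.667| = 0.176
3: 1438/868 ≈ 1.657 → |1.657 − 1.667| = 0.010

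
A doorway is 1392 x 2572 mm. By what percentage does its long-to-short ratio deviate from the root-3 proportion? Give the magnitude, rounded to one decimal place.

6.7%

Ratio = 2572 / 1392 ≈ 1.8477.
Ideal root-3 ≈ 1.7321. |1.8477 − 1.7321| / 1.7321 ≈ 6.67% → 6.7%.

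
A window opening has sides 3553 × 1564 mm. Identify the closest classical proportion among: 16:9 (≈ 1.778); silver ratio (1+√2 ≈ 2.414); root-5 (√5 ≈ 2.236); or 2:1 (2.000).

Ratio = 3553 / 1564 ≈ 2.272.
Distances: 16:9 1.778 (Δ 0.494); silver ratio 2.414 (Δ 0.142); root-5 2.236 (Δ 0.036); 2:1 2.000 (Δ 0.272).

root-5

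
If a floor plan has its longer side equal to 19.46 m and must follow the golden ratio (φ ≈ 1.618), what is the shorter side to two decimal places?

golden ratio ≈ 1.61803.
Shorter side = 19.46 ÷ 1.61803 ≈ 12.0270 → 12.03 m.

12.03 m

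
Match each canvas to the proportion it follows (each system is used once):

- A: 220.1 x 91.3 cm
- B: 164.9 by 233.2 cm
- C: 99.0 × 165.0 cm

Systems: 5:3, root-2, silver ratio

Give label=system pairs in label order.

A = 220.1/91.3 ≈ 2.411 → silver ratio (2.414)
B = 233.2/164.9 ≈ 1.414 → root-2 (1.414)
C = 165.0/99.0 ≈ 1.667 → 5:3 (1.667)

A=silver ratio, B=root-2, C=5:3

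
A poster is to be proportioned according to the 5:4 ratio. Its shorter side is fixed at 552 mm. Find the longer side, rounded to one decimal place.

5:4 = 1.25000.
Longer side = 552 × 1.25000 ≈ 690.000 → 690.0 mm.

690.0 mm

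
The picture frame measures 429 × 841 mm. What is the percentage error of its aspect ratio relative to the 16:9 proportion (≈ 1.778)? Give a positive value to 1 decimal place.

10.3%

Ratio = 841 / 429 ≈ 1.9604.
Ideal 16:9 ≈ 1.7778. |1.9604 − 1.7778| / 1.7778 ≈ 10.27% → 10.3%.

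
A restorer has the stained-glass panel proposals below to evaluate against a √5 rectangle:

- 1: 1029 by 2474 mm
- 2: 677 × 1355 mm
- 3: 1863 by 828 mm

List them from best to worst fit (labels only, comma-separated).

3, 1, 2

Ratios: 1 = 2474 / 1029 ≈ 2.404; 2 = 1355 / 677 ≈ 2.001; 3 = 1863 / 828 ≈ 2.250.
|Δ from 2.236|: 1 0.168; 2 0.235; 3 0.014.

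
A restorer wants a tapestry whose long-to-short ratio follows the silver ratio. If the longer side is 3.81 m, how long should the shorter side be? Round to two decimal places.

1.58 m

silver ratio ≈ 2.41421.
Shorter side = 3.81 ÷ 2.41421 ≈ 1.5782 → 1.58 m.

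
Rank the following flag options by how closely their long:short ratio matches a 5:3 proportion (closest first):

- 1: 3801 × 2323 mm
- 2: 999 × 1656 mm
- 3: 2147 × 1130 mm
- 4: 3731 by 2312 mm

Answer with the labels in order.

Ratios: 1 = 3801 / 2323 ≈ 1.636; 2 = 1656 / 999 ≈ 1.658; 3 = 2147 / 1130 ≈ 1.900; 4 = 3731 / 2312 ≈ 1.614.
|Δ from 1.667|: 1 0.031; 2 0.009; 3 0.233; 4 0.053.

2, 1, 4, 3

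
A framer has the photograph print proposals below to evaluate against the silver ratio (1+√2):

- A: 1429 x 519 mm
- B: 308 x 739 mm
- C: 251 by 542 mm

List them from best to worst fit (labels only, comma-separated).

B, C, A

Ratios: A = 1429 / 519 ≈ 2.753; B = 739 / 308 ≈ 2.399; C = 542 / 251 ≈ 2.159.
|Δ from 2.414|: A 0.339; B 0.015; C 0.255.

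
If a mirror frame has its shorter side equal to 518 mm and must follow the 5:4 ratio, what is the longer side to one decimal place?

647.5 mm

5:4 = 1.25000.
Longer side = 518 × 1.25000 ≈ 647.500 → 647.5 mm.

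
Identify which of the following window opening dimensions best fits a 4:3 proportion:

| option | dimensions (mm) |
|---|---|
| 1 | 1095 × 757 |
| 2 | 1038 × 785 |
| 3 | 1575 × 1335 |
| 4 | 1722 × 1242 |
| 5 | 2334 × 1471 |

2

Target 4:3 ≈ 1.333.
1: 1.446 (Δ0.113)  2: 1.322 (Δ0.011)  3: 1.180 (Δ0.153)  4: 1.386 (Δ0.053)  5: 1.587 (Δ0.254)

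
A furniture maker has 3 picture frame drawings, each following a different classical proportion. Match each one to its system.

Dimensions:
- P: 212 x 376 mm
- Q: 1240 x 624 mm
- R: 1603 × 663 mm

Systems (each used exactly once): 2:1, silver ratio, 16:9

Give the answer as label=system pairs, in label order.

P = 376/212 ≈ 1.774 → 16:9 (1.778)
Q = 1240/624 ≈ 1.987 → 2:1 (2.000)
R = 1603/663 ≈ 2.418 → silver ratio (2.414)

P=16:9, Q=2:1, R=silver ratio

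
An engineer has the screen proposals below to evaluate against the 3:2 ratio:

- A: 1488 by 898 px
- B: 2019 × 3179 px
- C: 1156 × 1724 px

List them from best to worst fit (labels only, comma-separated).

A: 1488/898 ≈ 1.657 → |1.657 − 1.500| = 0.157
B: 3179/2019 ≈ 1.575 → |1.575 − 1.500| = 0.075
C: 1724/1156 ≈ 1.491 → |1.491 − 1.500| = 0.009

C, B, A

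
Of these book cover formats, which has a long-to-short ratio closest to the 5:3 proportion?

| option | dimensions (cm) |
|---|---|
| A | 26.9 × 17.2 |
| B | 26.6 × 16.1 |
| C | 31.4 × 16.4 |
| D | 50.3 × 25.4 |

B

Ratios (long/short): A ≈ 1.564; B ≈ 1.652; C ≈ 1.915; D ≈ 1.980.
5:3 ≈ 1.667; option B is nearest (Δ 0.015).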